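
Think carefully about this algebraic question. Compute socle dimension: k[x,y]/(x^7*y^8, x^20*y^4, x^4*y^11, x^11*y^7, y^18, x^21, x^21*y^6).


Socle = ann(m) = span of standard monomials u with x*u, y*u in I (staircase corners).
Redundant generators: x^21*y^6
Minimal generators: x^21, x^20*y^4, x^11*y^7, x^7*y^8, x^4*y^11, y^18
Corners: x^3y^17, x^6y^10, x^10y^7, x^19y^6, x^20y^3
Socle dim=5


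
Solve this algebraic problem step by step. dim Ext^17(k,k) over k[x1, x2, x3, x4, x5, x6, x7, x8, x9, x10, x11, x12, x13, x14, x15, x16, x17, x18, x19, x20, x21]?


C(n,i)=C(21,17)=5985


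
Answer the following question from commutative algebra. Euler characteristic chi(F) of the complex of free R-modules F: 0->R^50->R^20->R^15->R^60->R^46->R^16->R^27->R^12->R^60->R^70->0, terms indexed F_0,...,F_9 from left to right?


chi = sum (-1)^i * rank:
(-1)^0*50=50
(-1)^1*20=-20
(-1)^2*15=15
(-1)^3*60=-60
(-1)^4*46=46
(-1)^5*16=-16
(-1)^6*27=27
(-1)^7*12=-12
(-1)^8*60=60
(-1)^9*70=-70
chi=20


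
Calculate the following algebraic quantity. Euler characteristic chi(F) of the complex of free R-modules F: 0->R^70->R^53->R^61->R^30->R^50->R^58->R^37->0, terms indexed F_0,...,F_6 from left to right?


chi = sum (-1)^i * rank:
(-1)^0*70=70
(-1)^1*53=-53
(-1)^2*61=61
(-1)^3*30=-30
(-1)^4*50=50
(-1)^5*58=-58
(-1)^6*37=37
chi=77


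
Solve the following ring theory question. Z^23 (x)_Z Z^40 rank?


rank(M(x)N) = rank(M)*rank(N)
23*40 = 920


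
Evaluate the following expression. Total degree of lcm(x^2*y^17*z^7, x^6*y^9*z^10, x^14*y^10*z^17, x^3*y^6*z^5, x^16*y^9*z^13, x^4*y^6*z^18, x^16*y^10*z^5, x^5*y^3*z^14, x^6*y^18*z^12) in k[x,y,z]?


lcm = componentwise max:
x: max(2,6,14,3,16,4,16,5,6)=16
y: max(17,9,10,6,9,6,10,3,18)=18
z: max(7,10,17,5,13,18,5,14,12)=18
Total=16+18+18=52


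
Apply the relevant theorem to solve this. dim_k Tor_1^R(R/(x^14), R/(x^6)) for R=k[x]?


Tor_1(R/I,R/J)=(I cap J)/IJ=(x^14)/(x^20)
dim=20-14=min(14,6)=6


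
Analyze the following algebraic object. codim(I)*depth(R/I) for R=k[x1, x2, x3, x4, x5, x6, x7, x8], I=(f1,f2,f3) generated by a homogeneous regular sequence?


codim=3, depth=dim(R/I)=8-3=5
Product=3*5=15


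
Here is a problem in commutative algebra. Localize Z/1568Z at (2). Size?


2-primary part: 1568=2^5*49
Size=2^5=32


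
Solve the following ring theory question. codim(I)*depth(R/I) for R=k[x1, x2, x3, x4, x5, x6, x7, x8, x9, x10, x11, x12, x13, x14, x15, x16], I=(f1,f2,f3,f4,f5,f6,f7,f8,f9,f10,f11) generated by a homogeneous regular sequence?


codim=11, depth=dim(R/I)=16-11=5
Product=11*5=55


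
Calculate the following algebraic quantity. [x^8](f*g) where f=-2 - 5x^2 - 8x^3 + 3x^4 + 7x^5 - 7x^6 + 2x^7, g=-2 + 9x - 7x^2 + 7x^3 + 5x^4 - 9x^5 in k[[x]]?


[x^8] = sum a_i*b_j, i+j=8
  -8*-9=72
  3*5=15
  7*7=49
  -7*-7=49
  2*9=18
Sum=203


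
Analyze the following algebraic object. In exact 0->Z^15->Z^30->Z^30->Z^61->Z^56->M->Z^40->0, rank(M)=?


Alt sum=0:
(-1)^0*15 + (-1)^1*30 + (-1)^2*30 + (-1)^3*61 + (-1)^4*56 + (-1)^5*? + (-1)^6*40=0
rank(M)=50


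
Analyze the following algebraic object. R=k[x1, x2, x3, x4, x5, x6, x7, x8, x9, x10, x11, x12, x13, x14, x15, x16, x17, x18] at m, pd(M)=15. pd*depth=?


pd+depth=18
depth=18-15=3
pd*depth=15*3=45


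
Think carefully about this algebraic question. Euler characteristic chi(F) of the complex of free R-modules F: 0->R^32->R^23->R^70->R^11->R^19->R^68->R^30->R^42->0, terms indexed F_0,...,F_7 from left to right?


chi = sum (-1)^i * rank:
(-1)^0*32=32
(-1)^1*23=-23
(-1)^2*70=70
(-1)^3*11=-11
(-1)^4*19=19
(-1)^5*68=-68
(-1)^6*30=30
(-1)^7*42=-42
chi=7


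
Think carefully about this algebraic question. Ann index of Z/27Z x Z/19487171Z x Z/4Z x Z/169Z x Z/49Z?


Exponent = lcm of the cyclic orders; pairwise coprime => product.
3^3*11^7*2^2*13^2*7^2=27*19487171*4*169*49=17428312409508


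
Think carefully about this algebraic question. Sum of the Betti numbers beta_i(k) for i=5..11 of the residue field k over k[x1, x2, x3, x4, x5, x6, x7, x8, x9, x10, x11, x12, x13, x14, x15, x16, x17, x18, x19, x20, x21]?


Koszul resolution: beta_i(k)=C(n,i), n=21
C(21,5)=20349, C(21,6)=54264, C(21,7)=116280, C(21,8)=203490, C(21,9)=293930, C(21,10)=352716, C(21,11)=352716
Sum=1393745


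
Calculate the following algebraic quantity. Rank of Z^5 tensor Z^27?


rank(M(x)N) = rank(M)*rank(N)
5*27 = 135


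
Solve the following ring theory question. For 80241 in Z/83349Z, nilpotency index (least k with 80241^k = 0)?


80241^k mod 83349:
k=1: 80241
k=2: 74529
k=3: 74088
k=4: 27783
k=5: 0
First zero at k = 5


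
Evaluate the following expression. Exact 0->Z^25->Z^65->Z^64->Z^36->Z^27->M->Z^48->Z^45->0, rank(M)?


Alt sum=0:
(-1)^0*25 + (-1)^1*65 + (-1)^2*64 + (-1)^3*36 + (-1)^4*27 + (-1)^5*? + (-1)^6*48 + (-1)^7*45=0
rank(M)=18


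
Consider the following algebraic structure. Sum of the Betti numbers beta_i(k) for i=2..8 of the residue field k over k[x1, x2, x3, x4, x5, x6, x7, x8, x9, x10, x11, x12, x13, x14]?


Koszul resolution: beta_i(k)=C(n,i), n=14
C(14,2)=91, C(14,3)=364, C(14,4)=1001, C(14,5)=2002, C(14,6)=3003, C(14,7)=3432, C(14,8)=3003
Sum=12896


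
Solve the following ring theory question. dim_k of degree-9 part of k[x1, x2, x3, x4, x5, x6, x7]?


C(d+n-1,n-1)=C(15,6)=5005


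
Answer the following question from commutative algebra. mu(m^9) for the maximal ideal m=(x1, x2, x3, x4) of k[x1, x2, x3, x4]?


Graded Nakayama: mu(m^d) = dim_k (m^d/m^(d+1)) = #degree-9 monomials in 4 vars
C(n+d-1,d)=C(12,9)=220


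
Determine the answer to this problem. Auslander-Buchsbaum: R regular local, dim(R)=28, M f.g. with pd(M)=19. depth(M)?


pd+depth=depth(R)=28
depth=28-19=9


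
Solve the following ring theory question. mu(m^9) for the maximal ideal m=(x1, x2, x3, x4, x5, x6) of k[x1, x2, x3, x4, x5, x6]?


Graded Nakayama: mu(m^d) = dim_k (m^d/m^(d+1)) = #degree-9 monomials in 6 vars
C(n+d-1,d)=C(14,9)=2002


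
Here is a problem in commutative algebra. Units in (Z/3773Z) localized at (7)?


Local ring = Z/343Z.
phi(343) = 7^2*(7-1) = 294


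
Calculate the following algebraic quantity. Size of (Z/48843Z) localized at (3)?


3-primary part: 48843=3^6*67
Size=3^6=729


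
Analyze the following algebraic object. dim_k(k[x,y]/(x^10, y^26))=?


Basis: x^i*y^j, i<10, j<26
10*26=260


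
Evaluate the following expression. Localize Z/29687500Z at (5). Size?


5-primary part: 29687500=5^8*76
Size=5^8=390625


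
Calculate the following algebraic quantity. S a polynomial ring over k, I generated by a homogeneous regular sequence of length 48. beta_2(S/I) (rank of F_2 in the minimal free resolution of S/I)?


Regular sequence => Koszul complex is the minimal free resolution.
Syz_1 minimally generated by Koszul relations f_i*e_j - f_j*e_i (i<j): mu(Syz_1) = beta_2 = C(m,2) = m(m-1)/2
m=48
48*47/2 = 1128


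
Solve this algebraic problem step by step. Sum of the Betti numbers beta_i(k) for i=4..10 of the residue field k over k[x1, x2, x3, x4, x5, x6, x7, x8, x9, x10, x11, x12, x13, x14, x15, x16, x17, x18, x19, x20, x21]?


Koszul resolution: beta_i(k)=C(n,i), n=21
C(21,4)=5985, C(21,5)=20349, C(21,6)=54264, C(21,7)=116280, C(21,8)=203490, C(21,9)=293930, C(21,10)=352716
Sum=1047014


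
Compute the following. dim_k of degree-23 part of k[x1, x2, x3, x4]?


C(d+n-1,n-1)=C(26,3)=2600


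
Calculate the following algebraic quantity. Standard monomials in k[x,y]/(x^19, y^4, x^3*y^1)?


k[x,y]/I, I = (x^19, y^4, x^3*y^1)
Rect: 19x4=76. Corner: (19-3)x(4-1)=48.
dim = 76-48 = 28


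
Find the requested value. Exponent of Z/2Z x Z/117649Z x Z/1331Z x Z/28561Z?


Exponent = lcm of the cyclic orders; pairwise coprime => product.
2^1*7^6*11^3*13^4=2*117649*1331*28561=8944780762918


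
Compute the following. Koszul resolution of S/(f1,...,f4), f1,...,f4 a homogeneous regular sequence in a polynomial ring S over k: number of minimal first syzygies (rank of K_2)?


Regular sequence => Koszul complex is the minimal free resolution.
Syz_1 minimally generated by Koszul relations f_i*e_j - f_j*e_i (i<j): mu(Syz_1) = beta_2 = C(m,2) = m(m-1)/2
m=4
4*3/2 = 6


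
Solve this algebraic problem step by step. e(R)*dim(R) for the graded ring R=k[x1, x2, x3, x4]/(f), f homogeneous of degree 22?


e(R)=deg(f)=22, dim(R)=4-1=3
e*dim=22*3=66


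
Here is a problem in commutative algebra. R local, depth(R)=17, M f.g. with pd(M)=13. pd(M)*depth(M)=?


pd+depth=17
depth=17-13=4
pd*depth=13*4=52


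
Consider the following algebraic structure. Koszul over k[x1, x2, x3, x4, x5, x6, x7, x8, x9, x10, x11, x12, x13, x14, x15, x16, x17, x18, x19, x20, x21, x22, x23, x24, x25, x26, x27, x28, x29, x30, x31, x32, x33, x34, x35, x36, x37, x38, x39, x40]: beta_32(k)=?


C(n,i)=C(40,32)=76904685


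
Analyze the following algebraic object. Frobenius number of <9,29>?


gcd(9,29)=1 => F=ab-a-b=9*29-9-29=261-38=223


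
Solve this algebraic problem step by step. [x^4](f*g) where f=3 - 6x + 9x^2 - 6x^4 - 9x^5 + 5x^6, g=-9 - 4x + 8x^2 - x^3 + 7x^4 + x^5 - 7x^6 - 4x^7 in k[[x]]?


[x^4] = sum a_i*b_j, i+j=4
  3*7=21
  -6*-1=6
  9*8=72
  -6*-9=54
Sum=153


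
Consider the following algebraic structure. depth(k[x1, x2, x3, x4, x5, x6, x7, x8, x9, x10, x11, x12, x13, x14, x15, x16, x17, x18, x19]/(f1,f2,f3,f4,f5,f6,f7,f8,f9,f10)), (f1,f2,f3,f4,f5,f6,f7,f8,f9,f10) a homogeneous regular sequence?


depth(R)=19
depth(R/I)=19-10=9


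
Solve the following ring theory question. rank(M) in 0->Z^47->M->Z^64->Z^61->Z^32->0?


Alt sum=0:
(-1)^0*47 + (-1)^1*? + (-1)^2*64 + (-1)^3*61 + (-1)^4*32=0
rank(M)=82


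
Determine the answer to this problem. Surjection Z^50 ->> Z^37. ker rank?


rank(ker) = 50-37 = 13


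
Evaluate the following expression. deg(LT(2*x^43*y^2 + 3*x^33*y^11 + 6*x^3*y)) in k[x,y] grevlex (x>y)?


LT: 2*x^43*y^2
deg_x=43, deg_y=2
Total=43+2=45


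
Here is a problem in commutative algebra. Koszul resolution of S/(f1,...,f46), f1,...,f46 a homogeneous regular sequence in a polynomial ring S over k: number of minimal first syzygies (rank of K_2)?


Regular sequence => Koszul complex is the minimal free resolution.
Syz_1 minimally generated by Koszul relations f_i*e_j - f_j*e_i (i<j): mu(Syz_1) = beta_2 = C(m,2) = m(m-1)/2
m=46
46*45/2 = 1035


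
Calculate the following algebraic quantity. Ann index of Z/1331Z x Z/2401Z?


Exponent = lcm of the cyclic orders; pairwise coprime => product.
11^3*7^4=1331*2401=3195731


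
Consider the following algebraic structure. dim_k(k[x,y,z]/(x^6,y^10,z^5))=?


Basis: x^iy^jz^k, i<6,j<10,k<5
6*10*5=300


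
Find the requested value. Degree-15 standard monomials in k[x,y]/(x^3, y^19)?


k[x,y], I = (x^3, y^19), d = 15
Need i < 3 and d-i < 19.
Range: 0 <= i <= 2.
H(15) = 3


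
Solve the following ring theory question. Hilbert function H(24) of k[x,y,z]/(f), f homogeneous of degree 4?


C(26,2)-C(22,2)=325-231=94


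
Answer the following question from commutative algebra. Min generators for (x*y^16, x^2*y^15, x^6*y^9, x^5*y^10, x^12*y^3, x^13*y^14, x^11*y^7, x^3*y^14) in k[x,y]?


Remove redundant (divisible by others).
x^13*y^14 redundant.
Min: x^12*y^3, x^11*y^7, x^6*y^9, x^5*y^10, x^3*y^14, x^2*y^15, x*y^16
Count=7


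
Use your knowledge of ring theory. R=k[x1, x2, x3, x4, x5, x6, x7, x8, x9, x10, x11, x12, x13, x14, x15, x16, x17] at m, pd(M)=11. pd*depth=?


pd+depth=17
depth=17-11=6
pd*depth=11*6=66


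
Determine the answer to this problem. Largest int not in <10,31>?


gcd(10,31)=1 => F=ab-a-b=10*31-10-31=310-41=269


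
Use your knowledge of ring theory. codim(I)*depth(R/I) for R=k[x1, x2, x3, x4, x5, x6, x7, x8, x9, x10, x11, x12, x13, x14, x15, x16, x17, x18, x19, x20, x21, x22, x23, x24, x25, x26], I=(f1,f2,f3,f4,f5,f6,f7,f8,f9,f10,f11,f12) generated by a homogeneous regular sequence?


codim=12, depth=dim(R/I)=26-12=14
Product=12*14=168


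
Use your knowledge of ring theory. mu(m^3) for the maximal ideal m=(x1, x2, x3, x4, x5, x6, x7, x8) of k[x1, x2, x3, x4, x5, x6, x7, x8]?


Graded Nakayama: mu(m^d) = dim_k (m^d/m^(d+1)) = #degree-3 monomials in 8 vars
C(n+d-1,d)=C(10,3)=120


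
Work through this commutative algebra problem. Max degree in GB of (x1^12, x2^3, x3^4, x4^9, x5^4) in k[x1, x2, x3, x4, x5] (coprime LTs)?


Pure powers, coprime LTs => already GB.
Degrees: 12, 3, 4, 9, 4
Max=12


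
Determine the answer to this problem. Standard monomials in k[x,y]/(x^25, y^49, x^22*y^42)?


k[x,y]/I, I = (x^25, y^49, x^22*y^42)
Rect: 25x49=1225. Corner: (25-22)x(49-42)=21.
dim = 1225-21 = 1204


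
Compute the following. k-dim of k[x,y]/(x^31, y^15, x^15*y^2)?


k[x,y]/I, I = (x^31, y^15, x^15*y^2)
Rect: 31x15=465. Corner: (31-15)x(15-2)=208.
dim = 465-208 = 257


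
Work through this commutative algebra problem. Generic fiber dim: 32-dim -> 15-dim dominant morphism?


dim(fiber)=dim(X)-dim(Y)=32-15=17


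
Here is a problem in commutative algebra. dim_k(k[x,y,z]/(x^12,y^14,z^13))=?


Basis: x^iy^jz^k, i<12,j<14,k<13
12*14*13=2184


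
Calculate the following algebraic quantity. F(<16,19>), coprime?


gcd(16,19)=1 => F=ab-a-b=16*19-16-19=304-35=269


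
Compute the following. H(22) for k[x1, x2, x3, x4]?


C(d+n-1,n-1)=C(25,3)=2300


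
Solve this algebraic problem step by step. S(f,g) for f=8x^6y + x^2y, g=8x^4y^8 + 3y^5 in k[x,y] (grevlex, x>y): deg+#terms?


LT(f)=8x^6y, LT(g)=8x^4y^8
lcm(LM)=x^6y^8
S(f,g) (scaled by 64 to clear denominators) = 8y^7*f - 8x^2*g = 8x^2y^8 - 24x^2y^5
2 terms, deg 10.
10+2=12


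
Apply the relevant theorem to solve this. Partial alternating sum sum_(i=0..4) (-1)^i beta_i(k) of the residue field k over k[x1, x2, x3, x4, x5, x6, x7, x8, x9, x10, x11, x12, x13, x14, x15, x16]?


Koszul resolution: beta_i(k)=C(n,i), n=16
sum_(i=0..p) (-1)^i C(n,i) = (-1)^p C(n-1,p)
(-1)^4*C(15,4) = (-1)^4*1365 = 1365


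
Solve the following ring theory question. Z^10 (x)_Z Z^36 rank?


rank(M(x)N) = rank(M)*rank(N)
10*36 = 360


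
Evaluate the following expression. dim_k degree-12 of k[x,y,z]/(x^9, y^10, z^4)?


Need i<9, j<10, k<4 with i+j+k=12.
For each i, j ranges over max(0,12-i-3)..min(9,12-i):
  i=0: j in [9,9] -> 1
  i=1: j in [8,9] -> 2
  i=2: j in [7,9] -> 3
  i=3: j in [6,9] -> 4
  i=4: j in [5,8] -> 4
  i=5: j in [4,7] -> 4
  i=6: j in [3,6] -> 4
  i=7: j in [2,5] -> 4
  i=8: j in [1,4] -> 4
H(12) = 1+2+3+4+4+4+4+4+4 = 30


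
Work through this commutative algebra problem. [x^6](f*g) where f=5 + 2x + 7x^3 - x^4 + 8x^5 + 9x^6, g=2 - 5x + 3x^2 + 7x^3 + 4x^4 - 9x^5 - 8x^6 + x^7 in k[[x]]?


[x^6] = sum a_i*b_j, i+j=6
  5*-8=-40
  2*-9=-18
  7*7=49
  -1*3=-3
  8*-5=-40
  9*2=18
Sum=-34


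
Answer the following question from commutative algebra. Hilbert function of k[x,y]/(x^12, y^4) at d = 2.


k[x,y], I = (x^12, y^4), d = 2
Need i < 12 and d-i < 4.
Range: 0 <= i <= 2.
H(2) = 3


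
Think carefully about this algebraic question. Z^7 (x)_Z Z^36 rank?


rank(M(x)N) = rank(M)*rank(N)
7*36 = 252


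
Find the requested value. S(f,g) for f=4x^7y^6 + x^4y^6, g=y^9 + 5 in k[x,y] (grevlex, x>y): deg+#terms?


LT(f)=4x^7y^6, LT(g)=y^9
lcm(LM)=x^7y^9
S(f,g) (scaled by 4 to clear denominators) = y^3*f - 4x^7*g = x^4y^9 - 20x^7
2 terms, deg 13.
13+2=15


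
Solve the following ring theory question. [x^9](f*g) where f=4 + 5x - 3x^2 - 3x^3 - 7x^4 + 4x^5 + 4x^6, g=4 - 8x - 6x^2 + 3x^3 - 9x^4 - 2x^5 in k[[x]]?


[x^9] = sum a_i*b_j, i+j=9
  -7*-2=14
  4*-9=-36
  4*3=12
Sum=-10


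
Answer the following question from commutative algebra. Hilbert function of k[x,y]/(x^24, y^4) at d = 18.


k[x,y], I = (x^24, y^4), d = 18
Need i < 24 and d-i < 4.
Range: 15 <= i <= 18.
H(18) = 4


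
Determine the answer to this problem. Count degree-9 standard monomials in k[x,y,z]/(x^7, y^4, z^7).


Need i<7, j<4, k<7 with i+j+k=9.
For each i, j ranges over max(0,9-i-6)..min(3,9-i):
  i=0: j in [3,3] -> 1
  i=1: j in [2,3] -> 2
  i=2: j in [1,3] -> 3
  i=3: j in [0,3] -> 4
  i=4: j in [0,3] -> 4
  i=5: j in [0,3] -> 4
  i=6: j in [0,3] -> 4
H(9) = 1+2+3+4+4+4+4 = 22


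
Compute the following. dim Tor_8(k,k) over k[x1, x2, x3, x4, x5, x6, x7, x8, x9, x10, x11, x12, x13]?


Koszul: C(n,i)=C(13,8)=1287


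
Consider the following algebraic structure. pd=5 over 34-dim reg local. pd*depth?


pd+depth=34
depth=34-5=29
pd*depth=5*29=145


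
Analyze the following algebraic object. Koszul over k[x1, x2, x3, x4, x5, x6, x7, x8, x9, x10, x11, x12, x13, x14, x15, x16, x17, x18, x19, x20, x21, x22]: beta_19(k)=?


C(n,i)=C(22,19)=1540


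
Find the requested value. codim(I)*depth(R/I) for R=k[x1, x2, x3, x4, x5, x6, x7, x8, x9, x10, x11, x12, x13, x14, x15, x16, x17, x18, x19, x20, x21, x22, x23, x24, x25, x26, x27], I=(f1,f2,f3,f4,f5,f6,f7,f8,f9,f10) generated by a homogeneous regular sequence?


codim=10, depth=dim(R/I)=27-10=17
Product=10*17=170


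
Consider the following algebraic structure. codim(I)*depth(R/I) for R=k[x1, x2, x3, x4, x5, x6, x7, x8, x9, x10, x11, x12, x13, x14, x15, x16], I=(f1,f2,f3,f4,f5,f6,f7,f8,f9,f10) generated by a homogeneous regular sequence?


codim=10, depth=dim(R/I)=16-10=6
Product=10*6=60


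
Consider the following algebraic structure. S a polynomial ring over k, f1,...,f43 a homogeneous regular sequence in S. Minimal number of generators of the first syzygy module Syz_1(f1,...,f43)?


Regular sequence => Koszul complex is the minimal free resolution.
Syz_1 minimally generated by Koszul relations f_i*e_j - f_j*e_i (i<j): mu(Syz_1) = beta_2 = C(m,2) = m(m-1)/2
m=43
43*42/2 = 903


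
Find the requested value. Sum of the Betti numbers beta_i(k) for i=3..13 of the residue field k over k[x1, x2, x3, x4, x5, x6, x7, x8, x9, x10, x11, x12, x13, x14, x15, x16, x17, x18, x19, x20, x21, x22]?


Koszul resolution: beta_i(k)=C(n,i), n=22
C(22,3)=1540, C(22,4)=7315, C(22,5)=26334, C(22,6)=74613, C(22,7)=170544, C(22,8)=319770, C(22,9)=497420, C(22,10)=646646, C(22,11)=705432, C(22,12)=646646, C(22,13)=497420
Sum=3593680


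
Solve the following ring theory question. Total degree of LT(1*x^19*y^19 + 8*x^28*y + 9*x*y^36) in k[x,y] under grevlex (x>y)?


LT: 1*x^19*y^19
deg_x=19, deg_y=19
Total=19+19=38


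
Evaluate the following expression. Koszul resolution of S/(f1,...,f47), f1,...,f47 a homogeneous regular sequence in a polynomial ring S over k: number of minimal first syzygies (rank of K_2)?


Regular sequence => Koszul complex is the minimal free resolution.
Syz_1 minimally generated by Koszul relations f_i*e_j - f_j*e_i (i<j): mu(Syz_1) = beta_2 = C(m,2) = m(m-1)/2
m=47
47*46/2 = 1081


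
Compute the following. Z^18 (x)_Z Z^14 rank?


rank(M(x)N) = rank(M)*rank(N)
18*14 = 252


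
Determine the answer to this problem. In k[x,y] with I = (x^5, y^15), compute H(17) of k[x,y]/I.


k[x,y], I = (x^5, y^15), d = 17
Need i < 5 and d-i < 15.
Range: 3 <= i <= 4.
H(17) = 2


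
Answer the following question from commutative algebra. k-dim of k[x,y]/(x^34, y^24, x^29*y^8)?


k[x,y]/I, I = (x^34, y^24, x^29*y^8)
Rect: 34x24=816. Corner: (34-29)x(24-8)=80.
dim = 816-80 = 736


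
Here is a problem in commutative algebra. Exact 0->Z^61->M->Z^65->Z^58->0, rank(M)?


Alt sum=0:
(-1)^0*61 + (-1)^1*? + (-1)^2*65 + (-1)^3*58=0
rank(M)=68


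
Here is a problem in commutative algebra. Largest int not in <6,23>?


gcd(6,23)=1 => F=ab-a-b=6*23-6-23=138-29=109


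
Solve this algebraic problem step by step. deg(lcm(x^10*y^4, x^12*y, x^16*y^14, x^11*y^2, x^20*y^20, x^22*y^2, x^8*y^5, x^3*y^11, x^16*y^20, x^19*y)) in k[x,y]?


lcm = componentwise max:
x: max(10,12,16,11,20,22,8,3,16,19)=22
y: max(4,1,14,2,20,2,5,11,20,1)=20
Total=22+20=42


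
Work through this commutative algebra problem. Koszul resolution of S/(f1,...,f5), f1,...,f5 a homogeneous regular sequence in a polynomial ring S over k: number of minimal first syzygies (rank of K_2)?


Regular sequence => Koszul complex is the minimal free resolution.
Syz_1 minimally generated by Koszul relations f_i*e_j - f_j*e_i (i<j): mu(Syz_1) = beta_2 = C(m,2) = m(m-1)/2
m=5
5*4/2 = 10


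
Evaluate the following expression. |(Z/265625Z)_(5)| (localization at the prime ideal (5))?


5-primary part: 265625=5^6*17
Size=5^6=15625


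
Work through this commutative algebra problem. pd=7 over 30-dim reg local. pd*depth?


pd+depth=30
depth=30-7=23
pd*depth=7*23=161


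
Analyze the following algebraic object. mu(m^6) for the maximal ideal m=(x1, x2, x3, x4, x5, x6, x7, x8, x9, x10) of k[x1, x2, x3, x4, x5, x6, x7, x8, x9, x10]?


Graded Nakayama: mu(m^d) = dim_k (m^d/m^(d+1)) = #degree-6 monomials in 10 vars
C(n+d-1,d)=C(15,6)=5005


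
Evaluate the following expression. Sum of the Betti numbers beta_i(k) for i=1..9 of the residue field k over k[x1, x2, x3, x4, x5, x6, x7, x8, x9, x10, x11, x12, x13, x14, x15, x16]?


Koszul resolution: beta_i(k)=C(n,i), n=16
C(16,1)=16, C(16,2)=120, C(16,3)=560, C(16,4)=1820, C(16,5)=4368, C(16,6)=8008, C(16,7)=11440, C(16,8)=12870, C(16,9)=11440
Sum=50642


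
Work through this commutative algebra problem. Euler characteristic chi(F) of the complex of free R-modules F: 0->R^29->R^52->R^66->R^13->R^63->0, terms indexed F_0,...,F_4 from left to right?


chi = sum (-1)^i * rank:
(-1)^0*29=29
(-1)^1*52=-52
(-1)^2*66=66
(-1)^3*13=-13
(-1)^4*63=63
chi=93


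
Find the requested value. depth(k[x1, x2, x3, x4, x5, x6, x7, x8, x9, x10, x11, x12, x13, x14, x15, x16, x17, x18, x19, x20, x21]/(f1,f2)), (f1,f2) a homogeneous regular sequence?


depth(R)=21
depth(R/I)=21-2=19


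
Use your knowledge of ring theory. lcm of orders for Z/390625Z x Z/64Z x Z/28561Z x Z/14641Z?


Exponent = lcm of the cyclic orders; pairwise coprime => product.
5^8*2^6*13^4*11^4=390625*64*28561*14641=10454040025000000


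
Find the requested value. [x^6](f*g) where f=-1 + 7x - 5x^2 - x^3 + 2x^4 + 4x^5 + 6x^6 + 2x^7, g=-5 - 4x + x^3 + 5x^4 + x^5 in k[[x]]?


[x^6] = sum a_i*b_j, i+j=6
  7*1=7
  -5*5=-25
  -1*1=-1
  4*-4=-16
  6*-5=-30
Sum=-65


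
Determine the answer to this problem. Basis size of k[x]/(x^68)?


Basis: 1,x,...,x^67
dim=68


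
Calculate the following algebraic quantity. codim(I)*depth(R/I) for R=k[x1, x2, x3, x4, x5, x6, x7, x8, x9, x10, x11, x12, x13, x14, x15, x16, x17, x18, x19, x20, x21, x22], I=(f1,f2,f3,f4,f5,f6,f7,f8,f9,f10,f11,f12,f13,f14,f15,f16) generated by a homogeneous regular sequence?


codim=16, depth=dim(R/I)=22-16=6
Product=16*6=96


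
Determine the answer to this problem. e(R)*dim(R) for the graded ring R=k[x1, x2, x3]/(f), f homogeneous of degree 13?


e(R)=deg(f)=13, dim(R)=3-1=2
e*dim=13*2=26


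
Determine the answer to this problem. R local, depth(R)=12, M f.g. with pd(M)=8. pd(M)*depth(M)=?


pd+depth=12
depth=12-8=4
pd*depth=8*4=32


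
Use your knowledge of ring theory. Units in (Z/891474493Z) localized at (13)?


Local ring = Z/371293Z.
phi(371293) = 13^4*(13-1) = 342732


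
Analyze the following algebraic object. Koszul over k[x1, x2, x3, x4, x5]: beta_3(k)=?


C(n,i)=C(5,3)=10


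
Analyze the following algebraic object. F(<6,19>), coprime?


gcd(6,19)=1 => F=ab-a-b=6*19-6-19=114-25=89


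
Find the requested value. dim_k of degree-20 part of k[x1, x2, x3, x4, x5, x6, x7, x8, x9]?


C(d+n-1,n-1)=C(28,8)=3108105


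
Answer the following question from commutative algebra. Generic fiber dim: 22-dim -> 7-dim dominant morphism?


dim(fiber)=dim(X)-dim(Y)=22-7=15


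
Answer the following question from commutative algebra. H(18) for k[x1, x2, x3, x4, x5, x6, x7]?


C(d+n-1,n-1)=C(24,6)=134596


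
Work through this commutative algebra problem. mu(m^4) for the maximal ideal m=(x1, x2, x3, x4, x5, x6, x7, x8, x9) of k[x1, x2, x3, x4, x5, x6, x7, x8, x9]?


Graded Nakayama: mu(m^d) = dim_k (m^d/m^(d+1)) = #degree-4 monomials in 9 vars
C(n+d-1,d)=C(12,4)=495


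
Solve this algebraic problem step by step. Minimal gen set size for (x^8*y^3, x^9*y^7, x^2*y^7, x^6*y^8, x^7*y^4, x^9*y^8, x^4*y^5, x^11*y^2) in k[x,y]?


Remove redundant (divisible by others).
x^9*y^7 redundant.
x^6*y^8 redundant.
x^9*y^8 redundant.
Min: x^11*y^2, x^8*y^3, x^7*y^4, x^4*y^5, x^2*y^7
Count=5


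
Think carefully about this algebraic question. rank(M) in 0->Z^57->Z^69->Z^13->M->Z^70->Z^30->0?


Alt sum=0:
(-1)^0*57 + (-1)^1*69 + (-1)^2*13 + (-1)^3*? + (-1)^4*70 + (-1)^5*30=0
rank(M)=41


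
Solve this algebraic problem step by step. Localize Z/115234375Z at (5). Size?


5-primary part: 115234375=5^9*59
Size=5^9=1953125


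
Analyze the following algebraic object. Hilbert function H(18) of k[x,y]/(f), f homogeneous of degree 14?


H(t)=d for t>=d-1.
d=14, t=18
H(18)=14


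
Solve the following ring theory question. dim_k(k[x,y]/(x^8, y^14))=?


Basis: x^i*y^j, i<8, j<14
8*14=112


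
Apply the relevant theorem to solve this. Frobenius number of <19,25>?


gcd(19,25)=1 => F=ab-a-b=19*25-19-25=475-44=431


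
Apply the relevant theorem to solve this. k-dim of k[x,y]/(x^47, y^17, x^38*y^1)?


k[x,y]/I, I = (x^47, y^17, x^38*y^1)
Rect: 47x17=799. Corner: (47-38)x(17-1)=144.
dim = 799-144 = 655


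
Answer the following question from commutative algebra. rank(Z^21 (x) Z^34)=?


rank(M(x)N) = rank(M)*rank(N)
21*34 = 714


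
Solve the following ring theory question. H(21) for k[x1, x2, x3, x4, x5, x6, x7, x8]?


C(d+n-1,n-1)=C(28,7)=1184040


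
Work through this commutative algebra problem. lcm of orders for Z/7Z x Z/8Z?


Exponent = lcm of the cyclic orders; pairwise coprime => product.
7^1*2^3=7*8=56


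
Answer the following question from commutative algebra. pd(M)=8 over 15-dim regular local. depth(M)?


pd+depth=depth(R)=15
depth=15-8=7


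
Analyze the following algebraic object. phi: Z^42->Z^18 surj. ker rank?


rank(ker) = 42-18 = 24


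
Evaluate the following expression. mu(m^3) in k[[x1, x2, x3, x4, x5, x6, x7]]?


C(n+d-1,d)=C(9,3)=84


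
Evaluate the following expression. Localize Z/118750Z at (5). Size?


5-primary part: 118750=5^5*38
Size=5^5=3125


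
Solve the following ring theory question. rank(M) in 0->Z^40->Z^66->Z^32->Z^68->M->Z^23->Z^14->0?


Alt sum=0:
(-1)^0*40 + (-1)^1*66 + (-1)^2*32 + (-1)^3*68 + (-1)^4*? + (-1)^5*23 + (-1)^6*14=0
rank(M)=71


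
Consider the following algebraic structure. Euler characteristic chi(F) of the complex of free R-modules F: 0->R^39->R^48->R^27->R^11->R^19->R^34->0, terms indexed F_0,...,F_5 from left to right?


chi = sum (-1)^i * rank:
(-1)^0*39=39
(-1)^1*48=-48
(-1)^2*27=27
(-1)^3*11=-11
(-1)^4*19=19
(-1)^5*34=-34
chi=-8


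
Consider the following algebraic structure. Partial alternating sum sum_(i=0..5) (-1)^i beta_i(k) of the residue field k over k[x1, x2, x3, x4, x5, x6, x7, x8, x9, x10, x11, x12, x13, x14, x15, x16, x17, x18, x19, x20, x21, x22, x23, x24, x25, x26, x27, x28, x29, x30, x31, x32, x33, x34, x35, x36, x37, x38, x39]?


Koszul resolution: beta_i(k)=C(n,i), n=39
sum_(i=0..p) (-1)^i C(n,i) = (-1)^p C(n-1,p)
(-1)^5*C(38,5) = (-1)^5*501942 = -501942


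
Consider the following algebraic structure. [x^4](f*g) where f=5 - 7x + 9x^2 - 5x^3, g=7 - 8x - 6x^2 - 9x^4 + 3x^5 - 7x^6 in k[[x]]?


[x^4] = sum a_i*b_j, i+j=4
  5*-9=-45
  9*-6=-54
  -5*-8=40
Sum=-59


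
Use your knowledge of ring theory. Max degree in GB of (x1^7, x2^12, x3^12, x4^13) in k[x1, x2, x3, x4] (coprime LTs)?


Pure powers, coprime LTs => already GB.
Degrees: 7, 12, 12, 13
Max=13


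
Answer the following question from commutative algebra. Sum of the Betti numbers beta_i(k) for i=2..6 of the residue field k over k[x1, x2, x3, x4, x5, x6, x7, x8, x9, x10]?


Koszul resolution: beta_i(k)=C(n,i), n=10
C(10,2)=45, C(10,3)=120, C(10,4)=210, C(10,5)=252, C(10,6)=210
Sum=837


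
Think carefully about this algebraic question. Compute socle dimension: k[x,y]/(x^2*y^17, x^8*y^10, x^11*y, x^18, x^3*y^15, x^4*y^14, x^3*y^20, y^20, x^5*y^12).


Socle = ann(m) = span of standard monomials u with x*u, y*u in I (staircase corners).
Redundant generators: x^3*y^20
Minimal generators: x^18, x^11*y, x^8*y^10, x^5*y^12, x^4*y^14, x^3*y^15, x^2*y^17, y^20
Corners: xy^19, x^2y^16, x^3y^14, x^4y^13, x^7y^11, x^10y^9, x^17
Socle dim=7


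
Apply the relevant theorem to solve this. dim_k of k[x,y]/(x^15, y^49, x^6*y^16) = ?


k[x,y]/I, I = (x^15, y^49, x^6*y^16)
Rect: 15x49=735. Corner: (15-6)x(49-16)=297.
dim = 735-297 = 438


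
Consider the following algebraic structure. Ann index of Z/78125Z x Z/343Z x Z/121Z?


Exponent = lcm of the cyclic orders; pairwise coprime => product.
5^7*7^3*11^2=78125*343*121=3242421875


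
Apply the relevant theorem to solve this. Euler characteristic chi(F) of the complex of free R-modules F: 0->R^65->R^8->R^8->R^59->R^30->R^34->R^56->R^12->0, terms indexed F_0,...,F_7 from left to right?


chi = sum (-1)^i * rank:
(-1)^0*65=65
(-1)^1*8=-8
(-1)^2*8=8
(-1)^3*59=-59
(-1)^4*30=30
(-1)^5*34=-34
(-1)^6*56=56
(-1)^7*12=-12
chi=46


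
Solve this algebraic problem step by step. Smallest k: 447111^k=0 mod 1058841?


447111^k mod 1058841:
k=1: 447111
k=2: 124362
k=3: 700749
k=4: 475398
k=5: 756315
k=6: 0
First zero at k = 6


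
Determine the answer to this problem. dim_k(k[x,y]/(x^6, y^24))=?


Basis: x^i*y^j, i<6, j<24
6*24=144


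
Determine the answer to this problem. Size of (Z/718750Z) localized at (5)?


5-primary part: 718750=5^6*46
Size=5^6=15625


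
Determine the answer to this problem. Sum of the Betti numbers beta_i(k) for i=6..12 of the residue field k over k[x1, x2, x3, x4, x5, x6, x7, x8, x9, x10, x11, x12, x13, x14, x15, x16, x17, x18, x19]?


Koszul resolution: beta_i(k)=C(n,i), n=19
C(19,6)=27132, C(19,7)=50388, C(19,8)=75582, C(19,9)=92378, C(19,10)=92378, C(19,11)=75582, C(19,12)=50388
Sum=463828


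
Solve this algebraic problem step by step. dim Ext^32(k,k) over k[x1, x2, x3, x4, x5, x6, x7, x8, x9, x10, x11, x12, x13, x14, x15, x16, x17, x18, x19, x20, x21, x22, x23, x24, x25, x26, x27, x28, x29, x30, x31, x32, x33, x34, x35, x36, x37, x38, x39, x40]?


C(n,i)=C(40,32)=76904685


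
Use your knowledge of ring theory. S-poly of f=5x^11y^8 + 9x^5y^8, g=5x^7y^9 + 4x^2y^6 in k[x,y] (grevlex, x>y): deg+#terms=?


LT(f)=5x^11y^8, LT(g)=5x^7y^9
lcm(LM)=x^11y^9
S(f,g) (scaled by 25 to clear denominators) = 5y*f - 5x^4*g = 45x^5y^9 - 20x^6y^6
2 terms, deg 14.
14+2=16


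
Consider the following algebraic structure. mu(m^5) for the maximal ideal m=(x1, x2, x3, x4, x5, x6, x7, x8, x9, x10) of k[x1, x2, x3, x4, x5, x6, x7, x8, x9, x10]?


Graded Nakayama: mu(m^d) = dim_k (m^d/m^(d+1)) = #degree-5 monomials in 10 vars
C(n+d-1,d)=C(14,5)=2002


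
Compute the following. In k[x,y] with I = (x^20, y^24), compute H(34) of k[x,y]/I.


k[x,y], I = (x^20, y^24), d = 34
Need i < 20 and d-i < 24.
Range: 11 <= i <= 19.
H(34) = 9


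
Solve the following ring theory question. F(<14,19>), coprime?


gcd(14,19)=1 => F=ab-a-b=14*19-14-19=266-33=233


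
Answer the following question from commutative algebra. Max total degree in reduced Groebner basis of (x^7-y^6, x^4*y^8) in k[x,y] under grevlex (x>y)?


LT(f1)=x^7, LT(f2)=x^4y^8, lcm=x^7y^8
S(f1,f2) = y^8*f1 - x^3*f2 = -y^14
Reduced GB = {f1, f2, y^14}; degrees 7, 12, 14
Max = 14


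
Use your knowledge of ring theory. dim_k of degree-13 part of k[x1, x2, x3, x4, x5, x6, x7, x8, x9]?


C(d+n-1,n-1)=C(21,8)=203490


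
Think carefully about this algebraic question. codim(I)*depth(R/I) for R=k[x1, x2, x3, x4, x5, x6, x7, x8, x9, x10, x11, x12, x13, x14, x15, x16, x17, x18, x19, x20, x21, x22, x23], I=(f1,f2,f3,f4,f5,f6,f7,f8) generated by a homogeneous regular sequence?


codim=8, depth=dim(R/I)=23-8=15
Product=8*15=120


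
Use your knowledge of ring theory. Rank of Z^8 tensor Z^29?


rank(M(x)N) = rank(M)*rank(N)
8*29 = 232


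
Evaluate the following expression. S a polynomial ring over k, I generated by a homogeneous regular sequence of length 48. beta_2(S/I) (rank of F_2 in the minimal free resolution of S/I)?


Regular sequence => Koszul complex is the minimal free resolution.
Syz_1 minimally generated by Koszul relations f_i*e_j - f_j*e_i (i<j): mu(Syz_1) = beta_2 = C(m,2) = m(m-1)/2
m=48
48*47/2 = 1128


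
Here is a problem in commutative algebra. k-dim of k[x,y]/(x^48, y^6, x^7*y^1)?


k[x,y]/I, I = (x^48, y^6, x^7*y^1)
Rect: 48x6=288. Corner: (48-7)x(6-1)=205.
dim = 288-205 = 83


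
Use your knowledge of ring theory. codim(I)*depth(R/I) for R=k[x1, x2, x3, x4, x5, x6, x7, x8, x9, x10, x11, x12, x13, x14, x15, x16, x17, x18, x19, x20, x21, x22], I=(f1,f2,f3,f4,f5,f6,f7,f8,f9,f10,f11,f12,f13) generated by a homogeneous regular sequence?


codim=13, depth=dim(R/I)=22-13=9
Product=13*9=117


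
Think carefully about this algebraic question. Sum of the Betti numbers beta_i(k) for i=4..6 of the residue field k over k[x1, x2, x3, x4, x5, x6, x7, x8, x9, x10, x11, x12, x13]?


Koszul resolution: beta_i(k)=C(n,i), n=13
C(13,4)=715, C(13,5)=1287, C(13,6)=1716
Sum=3718


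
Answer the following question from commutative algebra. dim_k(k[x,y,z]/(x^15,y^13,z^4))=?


Basis: x^iy^jz^k, i<15,j<13,k<4
15*13*4=780


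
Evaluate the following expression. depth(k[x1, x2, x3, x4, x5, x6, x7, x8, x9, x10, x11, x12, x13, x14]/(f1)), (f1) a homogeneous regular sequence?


depth(R)=14
depth(R/I)=14-1=13


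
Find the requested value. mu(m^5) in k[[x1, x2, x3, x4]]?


C(n+d-1,d)=C(8,5)=56


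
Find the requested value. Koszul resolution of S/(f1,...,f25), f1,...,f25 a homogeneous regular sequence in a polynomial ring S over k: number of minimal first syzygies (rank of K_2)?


Regular sequence => Koszul complex is the minimal free resolution.
Syz_1 minimally generated by Koszul relations f_i*e_j - f_j*e_i (i<j): mu(Syz_1) = beta_2 = C(m,2) = m(m-1)/2
m=25
25*24/2 = 300


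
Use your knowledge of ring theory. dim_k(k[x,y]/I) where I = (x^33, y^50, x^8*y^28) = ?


k[x,y]/I, I = (x^33, y^50, x^8*y^28)
Rect: 33x50=1650. Corner: (33-8)x(50-28)=550.
dim = 1650-550 = 1100


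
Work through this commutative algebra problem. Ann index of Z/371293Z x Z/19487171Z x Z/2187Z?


Exponent = lcm of the cyclic orders; pairwise coprime => product.
13^5*11^7*3^7=371293*19487171*2187=15823929548259261


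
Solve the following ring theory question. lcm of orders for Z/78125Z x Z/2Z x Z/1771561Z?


Exponent = lcm of the cyclic orders; pairwise coprime => product.
5^7*2^1*11^6=78125*2*1771561=276806406250


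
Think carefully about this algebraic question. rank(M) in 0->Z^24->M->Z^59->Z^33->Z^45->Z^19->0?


Alt sum=0:
(-1)^0*24 + (-1)^1*? + (-1)^2*59 + (-1)^3*33 + (-1)^4*45 + (-1)^5*19=0
rank(M)=76


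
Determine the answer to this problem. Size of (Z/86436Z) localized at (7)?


7-primary part: 86436=7^4*36
Size=7^4=2401


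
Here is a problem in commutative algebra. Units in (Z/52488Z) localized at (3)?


Local ring = Z/6561Z.
phi(6561) = 3^7*(3-1) = 4374


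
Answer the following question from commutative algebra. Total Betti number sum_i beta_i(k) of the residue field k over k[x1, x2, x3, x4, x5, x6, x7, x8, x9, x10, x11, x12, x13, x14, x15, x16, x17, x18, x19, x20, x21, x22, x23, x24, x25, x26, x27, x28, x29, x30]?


Koszul resolution: beta_i(k)=C(n,i), n=30
sum_i C(30,i) = 2^30 = 1073741824


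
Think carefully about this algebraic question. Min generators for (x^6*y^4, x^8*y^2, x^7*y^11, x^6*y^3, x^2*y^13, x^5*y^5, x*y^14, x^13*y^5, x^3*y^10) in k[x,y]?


Remove redundant (divisible by others).
x^7*y^11 redundant.
x^6*y^4 redundant.
x^13*y^5 redundant.
Min: x^8*y^2, x^6*y^3, x^5*y^5, x^3*y^10, x^2*y^13, x*y^14
Count=6


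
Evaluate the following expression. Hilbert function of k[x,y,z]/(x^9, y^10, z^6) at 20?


Need i<9, j<10, k<6 with i+j+k=20.
For each i, j ranges over max(0,20-i-5)..min(9,20-i):
  i=0: j in [15,9] -> 0
  i=1: j in [14,9] -> 0
  i=2: j in [13,9] -> 0
  i=3: j in [12,9] -> 0
  i=4: j in [11,9] -> 0
  i=5: j in [10,9] -> 0
  i=6: j in [9,9] -> 1
  i=7: j in [8,9] -> 2
  i=8: j in [7,9] -> 3
H(20) = 0+0+0+0+0+0+1+2+3 = 6


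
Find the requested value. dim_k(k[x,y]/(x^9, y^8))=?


Basis: x^i*y^j, i<9, j<8
9*8=72


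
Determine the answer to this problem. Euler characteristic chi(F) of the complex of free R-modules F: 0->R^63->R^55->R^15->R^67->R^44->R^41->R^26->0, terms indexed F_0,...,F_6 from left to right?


chi = sum (-1)^i * rank:
(-1)^0*63=63
(-1)^1*55=-55
(-1)^2*15=15
(-1)^3*67=-67
(-1)^4*44=44
(-1)^5*41=-41
(-1)^6*26=26
chi=-15


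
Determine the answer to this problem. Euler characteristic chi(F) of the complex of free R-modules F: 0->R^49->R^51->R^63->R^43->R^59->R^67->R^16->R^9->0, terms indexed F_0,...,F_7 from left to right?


chi = sum (-1)^i * rank:
(-1)^0*49=49
(-1)^1*51=-51
(-1)^2*63=63
(-1)^3*43=-43
(-1)^4*59=59
(-1)^5*67=-67
(-1)^6*16=16
(-1)^7*9=-9
chi=17


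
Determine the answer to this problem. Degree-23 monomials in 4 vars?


C(d+n-1,n-1)=C(26,3)=2600


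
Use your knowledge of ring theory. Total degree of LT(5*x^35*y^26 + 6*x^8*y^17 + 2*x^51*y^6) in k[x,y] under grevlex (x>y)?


LT: 5*x^35*y^26
deg_x=35, deg_y=26
Total=35+26=61


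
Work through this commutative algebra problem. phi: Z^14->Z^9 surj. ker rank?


rank(ker) = 14-9 = 5


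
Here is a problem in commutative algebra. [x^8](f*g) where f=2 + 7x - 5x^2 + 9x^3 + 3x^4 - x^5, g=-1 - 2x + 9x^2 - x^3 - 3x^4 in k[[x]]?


[x^8] = sum a_i*b_j, i+j=8
  3*-3=-9
  -1*-1=1
Sum=-8


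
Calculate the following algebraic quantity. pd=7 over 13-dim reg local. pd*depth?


pd+depth=13
depth=13-7=6
pd*depth=7*6=42


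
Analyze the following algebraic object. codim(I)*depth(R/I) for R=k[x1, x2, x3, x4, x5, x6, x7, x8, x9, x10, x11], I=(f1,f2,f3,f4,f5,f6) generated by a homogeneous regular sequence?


codim=6, depth=dim(R/I)=11-6=5
Product=6*5=30


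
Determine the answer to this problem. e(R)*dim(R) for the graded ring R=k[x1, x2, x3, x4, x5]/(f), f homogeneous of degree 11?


e(R)=deg(f)=11, dim(R)=5-1=4
e*dim=11*4=44


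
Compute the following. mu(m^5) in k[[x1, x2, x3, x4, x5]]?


C(n+d-1,d)=C(9,5)=126


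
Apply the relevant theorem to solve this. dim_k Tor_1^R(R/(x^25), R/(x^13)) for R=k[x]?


Tor_1(R/I,R/J)=(I cap J)/IJ=(x^25)/(x^38)
dim=38-25=min(25,13)=13


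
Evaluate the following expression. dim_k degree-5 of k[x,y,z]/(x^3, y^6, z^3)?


Need i<3, j<6, k<3 with i+j+k=5.
For each i, j ranges over max(0,5-i-2)..min(5,5-i):
  i=0: j in [3,5] -> 3
  i=1: j in [2,4] -> 3
  i=2: j in [1,3] -> 3
H(5) = 3+3+3 = 9


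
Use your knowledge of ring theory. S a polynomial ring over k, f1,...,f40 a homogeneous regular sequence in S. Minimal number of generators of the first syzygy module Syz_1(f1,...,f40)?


Regular sequence => Koszul complex is the minimal free resolution.
Syz_1 minimally generated by Koszul relations f_i*e_j - f_j*e_i (i<j): mu(Syz_1) = beta_2 = C(m,2) = m(m-1)/2
m=40
40*39/2 = 780


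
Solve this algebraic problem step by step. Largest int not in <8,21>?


gcd(8,21)=1 => F=ab-a-b=8*21-8-21=168-29=139


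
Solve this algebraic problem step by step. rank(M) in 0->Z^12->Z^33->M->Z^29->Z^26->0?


Alt sum=0:
(-1)^0*12 + (-1)^1*33 + (-1)^2*? + (-1)^3*29 + (-1)^4*26=0
rank(M)=24


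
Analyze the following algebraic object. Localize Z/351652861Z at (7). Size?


7-primary part: 351652861=7^8*61
Size=7^8=5764801


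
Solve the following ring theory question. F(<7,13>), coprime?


gcd(7,13)=1 => F=ab-a-b=7*13-7-13=91-20=71
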